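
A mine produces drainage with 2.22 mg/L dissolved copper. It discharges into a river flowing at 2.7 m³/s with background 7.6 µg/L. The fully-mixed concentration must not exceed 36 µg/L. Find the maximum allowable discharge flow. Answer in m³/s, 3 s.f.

0.0351 m³/s

7.6 µg/L = 0.0076 mg/L.
36 µg/L = 0.036 mg/L.
Mass balance at complete mixing: C_std·(Q_w + Q_r) = Q_w·C_e + Q_r·C_b.
Rearranging, Q_w = Q_r·(C_std − C_b)/(C_e − C_std) = 2.7·(0.036 − 0.0076) / (2.22 − 0.036) = 0.03511 m³/s.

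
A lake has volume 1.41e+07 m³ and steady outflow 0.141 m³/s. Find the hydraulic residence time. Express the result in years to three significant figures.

Q = 0.141 m³/s × 3.156e+07 s/yr = 4.45e+06 m³/yr.
Hydraulic residence time τ = V/Q = 1.41e+07/4.45e+06 = 3.169 yr.

3.17 yr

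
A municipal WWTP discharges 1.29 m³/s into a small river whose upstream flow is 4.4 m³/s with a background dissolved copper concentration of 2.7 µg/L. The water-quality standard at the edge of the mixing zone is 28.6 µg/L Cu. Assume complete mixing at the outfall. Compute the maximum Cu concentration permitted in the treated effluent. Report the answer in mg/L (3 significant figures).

0.117 mg/L

2.7 µg/L = 0.0027 mg/L.
28.6 µg/L = 0.0286 mg/L.
Mass balance: 0.0286·5.69 = 1.29·Cₑ + 4.4·0.0027.
Cₑ = (0.1627 − 0.01188) / 1.29 = 0.1169 mg/L.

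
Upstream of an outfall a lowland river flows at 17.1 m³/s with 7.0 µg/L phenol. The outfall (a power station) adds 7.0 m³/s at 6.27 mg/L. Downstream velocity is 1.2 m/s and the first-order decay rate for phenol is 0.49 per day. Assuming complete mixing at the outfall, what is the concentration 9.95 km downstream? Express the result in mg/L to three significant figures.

1.74 mg/L

7.0 µg/L = 0.007 mg/L.
After complete mixing, C₀ = (7·6.27 + 17.1·0.007) / 24.1 = 1.826 mg/L.
Travel time t = 9950 m / 1.2 m/s = 8292 s = 0.09597 d.
C = 1.826·exp(−0.49·0.09597) = 1.826·0.9541 = 1.742 mg/L.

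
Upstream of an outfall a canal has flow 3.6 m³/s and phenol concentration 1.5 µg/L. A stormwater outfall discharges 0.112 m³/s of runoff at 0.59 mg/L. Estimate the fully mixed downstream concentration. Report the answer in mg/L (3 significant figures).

0.0193 mg/L

1.5 µg/L = 0.0015 mg/L.
By mass balance at complete mixing, C = (0.112·0.59 + 3.6·0.0015) / (0.112 + 3.6) = 0.07148/3.712 = 0.01926 mg/L.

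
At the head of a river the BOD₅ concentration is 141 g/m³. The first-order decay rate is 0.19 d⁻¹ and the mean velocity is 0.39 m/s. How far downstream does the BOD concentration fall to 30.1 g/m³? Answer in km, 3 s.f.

From C = C₀·e^(−kt), t = ln(C₀/C)/k = ln(141/30.1)/0.19 = 1.544/0.19 = 8.128 d.
Distance = v·t = 0.39 m/s × 7.022e+05 s = 2.739e+05 m = 273.9 km.

274 km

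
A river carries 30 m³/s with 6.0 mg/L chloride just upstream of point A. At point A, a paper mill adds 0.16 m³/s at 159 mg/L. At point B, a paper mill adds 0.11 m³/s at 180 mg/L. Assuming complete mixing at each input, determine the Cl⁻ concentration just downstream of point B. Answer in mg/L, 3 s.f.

7.44 mg/L

After input A: C = (30·6 + 0.16·159) / 30.16 = 6.812 mg/L.
After input B: C = (30.16·6.812 + 0.11·180) / 30.27 = 7.441 mg/L.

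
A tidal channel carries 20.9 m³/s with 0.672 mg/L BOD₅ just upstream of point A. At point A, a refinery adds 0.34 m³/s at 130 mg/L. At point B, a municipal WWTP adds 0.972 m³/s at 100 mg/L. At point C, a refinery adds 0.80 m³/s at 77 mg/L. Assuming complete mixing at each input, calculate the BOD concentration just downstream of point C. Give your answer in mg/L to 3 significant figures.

After input A: C = (20.9·0.672 + 0.34·130) / 21.24 = 2.742 mg/L.
After input B: C = (21.24·2.742 + 0.972·100) / 22.21 = 6.998 mg/L.
After input C: C = (22.21·6.998 + 0.8·77) / 23.01 = 9.432 mg/L.

9.43 mg/L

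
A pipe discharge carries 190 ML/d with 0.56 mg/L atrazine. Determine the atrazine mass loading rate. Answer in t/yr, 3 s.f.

190 ML/d = 2.199 m³/s.
Mass flux = Q·C = 2.199 m³/s × 0.56 g/m³ = 1.231 g/s.
= 1.231 g/s × 31.56 = 38.86 t/yr.

38.9 t/yr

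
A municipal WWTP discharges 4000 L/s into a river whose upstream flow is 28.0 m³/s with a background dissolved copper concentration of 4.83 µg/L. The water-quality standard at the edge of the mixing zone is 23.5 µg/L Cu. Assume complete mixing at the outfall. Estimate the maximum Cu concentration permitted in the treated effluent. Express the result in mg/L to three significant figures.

4000 L/s = 4 m³/s.
4.83 µg/L = 0.00483 mg/L.
23.5 µg/L = 0.0235 mg/L.
Mass balance: 0.0235·32 = 4·Cₑ + 28·0.00483.
Cₑ = (0.752 − 0.1352) / 4 = 0.1542 mg/L.

0.154 mg/L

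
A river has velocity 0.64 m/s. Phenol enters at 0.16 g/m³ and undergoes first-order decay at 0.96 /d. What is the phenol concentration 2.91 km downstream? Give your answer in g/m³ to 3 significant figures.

0.152 g/m³

Travel time t = 2.91 km / 0.64 m/s = 2910/0.64 = 4547 s = 0.05263 d.
First-order decay: C = 0.16·exp(−0.96·0.05263) = 0.16·0.9507 = 0.1521 g/m³.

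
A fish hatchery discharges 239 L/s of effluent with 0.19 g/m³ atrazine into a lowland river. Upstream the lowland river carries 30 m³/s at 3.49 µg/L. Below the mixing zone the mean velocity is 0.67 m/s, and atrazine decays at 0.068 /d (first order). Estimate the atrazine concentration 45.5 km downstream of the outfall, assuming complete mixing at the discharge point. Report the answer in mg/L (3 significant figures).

0.00471 mg/L

239 L/s = 0.239 m³/s.
3.49 µg/L = 0.00349 mg/L.
After complete mixing, C₀ = (0.239·0.19 + 30·0.00349) / 30.24 = 0.004964 mg/L.
Travel time t = 4.55e+04 m / 0.67 m/s = 6.791e+04 s = 0.786 d.
C = 0.004964·exp(−0.068·0.786) = 0.004964·0.948 = 0.004706 mg/L.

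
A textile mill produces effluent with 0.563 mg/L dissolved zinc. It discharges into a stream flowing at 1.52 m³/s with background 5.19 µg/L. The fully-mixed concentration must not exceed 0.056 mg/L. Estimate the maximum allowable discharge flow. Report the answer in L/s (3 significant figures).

5.19 µg/L = 0.00519 mg/L.
Mass balance at complete mixing: C_std·(Q_w + Q_r) = Q_w·C_e + Q_r·C_b.
Rearranging, Q_w = Q_r·(C_std − C_b)/(C_e − C_std) = 1.52·(0.056 − 0.00519) / (0.563 − 0.056) = 0.1523 m³/s.
= 152.3 L/s.

152 L/s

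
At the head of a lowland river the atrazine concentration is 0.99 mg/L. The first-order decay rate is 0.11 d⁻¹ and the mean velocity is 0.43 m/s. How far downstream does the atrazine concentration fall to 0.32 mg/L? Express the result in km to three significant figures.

From C = C₀·e^(−kt), t = ln(C₀/C)/k = ln(0.99/0.32)/0.11 = 1.129/0.11 = 10.27 d.
Distance = v·t = 0.43 m/s × 8.871e+05 s = 3.814e+05 m = 381.4 km.

381 km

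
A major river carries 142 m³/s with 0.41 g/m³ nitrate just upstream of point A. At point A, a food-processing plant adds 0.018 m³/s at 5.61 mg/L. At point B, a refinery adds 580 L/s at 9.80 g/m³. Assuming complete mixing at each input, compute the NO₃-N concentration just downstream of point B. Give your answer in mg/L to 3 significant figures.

After input A: C = (142·0.41 + 0.018·5.61) / 142 = 0.4107 mg/L.
580 L/s = 0.58 m³/s.
After input B: C = (142·0.4107 + 0.58·9.8) / 142.6 = 0.4488 mg/L.

0.449 mg/L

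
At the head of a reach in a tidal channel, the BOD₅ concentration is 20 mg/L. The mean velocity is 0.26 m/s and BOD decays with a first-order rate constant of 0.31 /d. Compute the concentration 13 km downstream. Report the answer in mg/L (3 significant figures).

16.7 mg/L

Travel time t = 13 km / 0.26 m/s = 1.3e+04/0.26 = 5e+04 s = 0.5787 d.
First-order decay: C = 20·exp(−0.31·0.5787) = 20·0.8358 = 16.72 mg/L.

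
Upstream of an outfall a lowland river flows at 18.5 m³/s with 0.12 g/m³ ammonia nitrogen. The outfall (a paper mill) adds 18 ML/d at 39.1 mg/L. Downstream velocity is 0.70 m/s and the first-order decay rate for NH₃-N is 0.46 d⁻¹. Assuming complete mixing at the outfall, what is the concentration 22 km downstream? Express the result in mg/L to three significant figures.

18 ML/d = 0.2083 m³/s.
After complete mixing, C₀ = (0.2083·39.1 + 18.5·0.12) / 18.71 = 0.5541 mg/L.
Travel time t = 2.2e+04 m / 0.70 m/s = 3.143e+04 s = 0.3638 d.
C = 0.5541·exp(−0.46·0.3638) = 0.5541·0.8459 = 0.4687 mg/L.

0.469 mg/L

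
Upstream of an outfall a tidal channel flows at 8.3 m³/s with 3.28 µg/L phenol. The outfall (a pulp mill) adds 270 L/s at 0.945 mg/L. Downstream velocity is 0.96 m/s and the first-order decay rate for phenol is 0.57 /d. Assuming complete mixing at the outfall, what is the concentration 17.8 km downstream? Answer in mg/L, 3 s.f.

270 L/s = 0.27 m³/s.
3.28 µg/L = 0.00328 mg/L.
After complete mixing, C₀ = (0.27·0.945 + 8.3·0.00328) / 8.57 = 0.03295 mg/L.
Travel time t = 1.78e+04 m / 0.96 m/s = 1.854e+04 s = 0.2146 d.
C = 0.03295·exp(−0.57·0.2146) = 0.03295·0.8849 = 0.02916 mg/L.

0.0292 mg/L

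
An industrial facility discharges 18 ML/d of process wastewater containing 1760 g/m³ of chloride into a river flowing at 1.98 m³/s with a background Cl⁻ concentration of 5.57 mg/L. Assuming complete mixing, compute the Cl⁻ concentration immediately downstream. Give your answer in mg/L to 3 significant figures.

173 mg/L

18 ML/d = 0.2083 m³/s.
Flow-weighted mixing gives C = (0.2083·1760 + 1.98·5.57) / (0.2083 + 1.98) = 377.7/2.188 = 172.6 mg/L.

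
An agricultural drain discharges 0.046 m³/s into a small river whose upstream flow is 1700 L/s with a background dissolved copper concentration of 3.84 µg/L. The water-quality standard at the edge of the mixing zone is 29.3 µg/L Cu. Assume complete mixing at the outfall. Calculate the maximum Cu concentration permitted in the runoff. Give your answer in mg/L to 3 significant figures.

1700 L/s = 1.7 m³/s.
3.84 µg/L = 0.00384 mg/L.
29.3 µg/L = 0.0293 mg/L.
Mass balance: 0.0293·1.746 = 0.046·Cₑ + 1.7·0.00384.
Cₑ = (0.05116 − 0.006528) / 0.046 = 0.9702 mg/L.

0.970 mg/L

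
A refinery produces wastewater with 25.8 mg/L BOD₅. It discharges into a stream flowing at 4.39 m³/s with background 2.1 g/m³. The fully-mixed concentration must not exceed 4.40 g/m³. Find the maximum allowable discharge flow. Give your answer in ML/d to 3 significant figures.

40.8 ML/d

Mass balance at complete mixing: C_std·(Q_w + Q_r) = Q_w·C_e + Q_r·C_b.
Rearranging, Q_w = Q_r·(C_std − C_b)/(C_e − C_std) = 4.39·(4.4 − 2.1) / (25.8 − 4.4) = 0.4718 m³/s.
= 40.77 ML/d.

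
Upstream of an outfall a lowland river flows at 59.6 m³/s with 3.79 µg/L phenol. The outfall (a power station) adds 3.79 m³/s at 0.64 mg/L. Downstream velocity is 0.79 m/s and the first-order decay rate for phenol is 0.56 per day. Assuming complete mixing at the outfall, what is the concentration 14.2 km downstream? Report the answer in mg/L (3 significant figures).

0.0372 mg/L

3.79 µg/L = 0.00379 mg/L.
After complete mixing, C₀ = (3.79·0.64 + 59.6·0.00379) / 63.39 = 0.04183 mg/L.
Travel time t = 1.42e+04 m / 0.79 m/s = 1.797e+04 s = 0.208 d.
C = 0.04183·exp(−0.56·0.208) = 0.04183·0.89 = 0.03723 mg/L.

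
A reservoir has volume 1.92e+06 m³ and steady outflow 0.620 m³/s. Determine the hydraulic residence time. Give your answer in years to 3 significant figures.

0.0981 yr

Q = 0.620 m³/s × 3.156e+07 s/yr = 1.957e+07 m³/yr.
Hydraulic residence time τ = V/Q = 1.92e+06/1.957e+07 = 0.09813 yr.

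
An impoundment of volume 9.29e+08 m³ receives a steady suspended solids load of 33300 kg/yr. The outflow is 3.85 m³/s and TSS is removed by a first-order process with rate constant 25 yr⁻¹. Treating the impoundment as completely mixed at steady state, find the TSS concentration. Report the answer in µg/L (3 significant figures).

1.43 µg/L

Outflow Q = 3.85 m³/s × 3.156e+07 s/yr = 1.215e+08 m³/yr.
Steady-state CSTR mass balance: W = Q·C + k·V·C, so C = W/(Q + kV).
Q + kV = 1.215e+08 + 25·9.29e+08 = 2.335e+10 m³/yr.
C = 33300/2.335e+10 = 1.426e-06 kg/m³ = 0.001426 mg/L = 1.426 µg/L.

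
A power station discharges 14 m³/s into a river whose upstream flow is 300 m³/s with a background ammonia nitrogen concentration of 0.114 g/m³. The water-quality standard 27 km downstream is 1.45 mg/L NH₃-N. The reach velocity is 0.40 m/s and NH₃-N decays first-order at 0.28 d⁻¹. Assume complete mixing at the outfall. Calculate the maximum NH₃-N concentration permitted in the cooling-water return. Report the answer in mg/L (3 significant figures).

38.0 mg/L

Travel time to the compliance point: t = 2.7e+04/0.40 = 6.75e+04 s = 0.7812 d; decay factor exp(−0.28·0.7812) = 0.8035.
So the concentration just after mixing may be at most 1.45/0.8035 = 1.805 mg/L.
Mass balance: 1.805·314 = 14·Cₑ + 300·0.114.
Cₑ = (566.6 − 34.2) / 14 = 38.03 mg/L.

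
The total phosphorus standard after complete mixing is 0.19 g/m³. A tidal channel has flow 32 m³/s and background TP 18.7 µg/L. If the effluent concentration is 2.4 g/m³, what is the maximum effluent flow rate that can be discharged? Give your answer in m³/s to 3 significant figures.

18.7 µg/L = 0.0187 mg/L.
Mass balance at complete mixing: C_std·(Q_w + Q_r) = Q_w·C_e + Q_r·C_b.
Rearranging, Q_w = Q_r·(C_std − C_b)/(C_e − C_std) = 32·(0.19 − 0.0187) / (2.4 − 0.19) = 2.48 m³/s.

2.48 m³/s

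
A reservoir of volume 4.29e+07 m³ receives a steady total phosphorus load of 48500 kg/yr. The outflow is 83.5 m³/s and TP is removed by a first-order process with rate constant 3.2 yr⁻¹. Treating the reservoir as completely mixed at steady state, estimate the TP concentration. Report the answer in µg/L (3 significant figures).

17.5 µg/L

Outflow Q = 83.5 m³/s × 3.156e+07 s/yr = 2.635e+09 m³/yr.
Steady-state CSTR mass balance: W = Q·C + k·V·C, so C = W/(Q + kV).
Q + kV = 2.635e+09 + 3.2·4.29e+07 = 2.772e+09 m³/yr.
C = 48500/2.772e+09 = 1.749e-05 kg/m³ = 0.01749 mg/L = 17.49 µg/L.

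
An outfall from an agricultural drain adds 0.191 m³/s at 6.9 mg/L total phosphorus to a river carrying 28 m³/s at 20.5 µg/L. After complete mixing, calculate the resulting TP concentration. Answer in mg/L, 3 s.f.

0.0671 mg/L

20.5 µg/L = 0.0205 mg/L.
Conservation of mass across the mixing zone: C = (0.191·6.9 + 28·0.0205) / (0.191 + 28) = 1.892/28.19 = 0.06711 mg/L.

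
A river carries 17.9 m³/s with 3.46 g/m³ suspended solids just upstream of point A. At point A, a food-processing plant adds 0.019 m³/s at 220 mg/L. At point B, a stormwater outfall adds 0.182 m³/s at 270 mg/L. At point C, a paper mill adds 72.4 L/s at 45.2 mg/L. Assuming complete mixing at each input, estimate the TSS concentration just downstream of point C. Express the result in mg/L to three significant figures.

6.52 mg/L

After input A: C = (17.9·3.46 + 0.019·220) / 17.92 = 3.69 mg/L.
After input B: C = (17.92·3.69 + 0.182·270) / 18.1 = 6.367 mg/L.
72.4 L/s = 0.0724 m³/s.
After input C: C = (18.1·6.367 + 0.0724·45.2) / 18.17 = 6.522 mg/L.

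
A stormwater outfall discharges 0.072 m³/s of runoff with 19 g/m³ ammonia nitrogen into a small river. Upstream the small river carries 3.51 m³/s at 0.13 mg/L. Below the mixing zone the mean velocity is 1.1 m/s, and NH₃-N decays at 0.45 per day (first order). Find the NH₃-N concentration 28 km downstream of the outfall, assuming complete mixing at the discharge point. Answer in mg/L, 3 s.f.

0.446 mg/L

After complete mixing, C₀ = (0.072·19 + 3.51·0.13) / 3.582 = 0.5093 mg/L.
Travel time t = 2.8e+04 m / 1.1 m/s = 2.545e+04 s = 0.2946 d.
C = 0.5093·exp(−0.45·0.2946) = 0.5093·0.8758 = 0.4461 mg/L.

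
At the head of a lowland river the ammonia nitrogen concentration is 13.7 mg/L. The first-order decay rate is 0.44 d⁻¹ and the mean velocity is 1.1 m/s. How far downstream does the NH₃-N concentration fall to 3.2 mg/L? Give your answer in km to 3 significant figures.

314 km

From C = C₀·e^(−kt), t = ln(C₀/C)/k = ln(13.7/3.2)/0.44 = 1.454/0.44 = 3.305 d.
Distance = v·t = 1.1 m/s × 2.856e+05 s = 3.141e+05 m = 314.1 km.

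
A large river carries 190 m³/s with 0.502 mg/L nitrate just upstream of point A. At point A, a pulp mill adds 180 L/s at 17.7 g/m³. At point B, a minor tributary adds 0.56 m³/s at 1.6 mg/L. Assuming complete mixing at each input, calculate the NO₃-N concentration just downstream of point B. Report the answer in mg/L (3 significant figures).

0.521 mg/L

180 L/s = 0.18 m³/s.
After input A: C = (190·0.502 + 0.18·17.7) / 190.2 = 0.5183 mg/L.
After input B: C = (190.2·0.5183 + 0.56·1.6) / 190.7 = 0.5215 mg/L.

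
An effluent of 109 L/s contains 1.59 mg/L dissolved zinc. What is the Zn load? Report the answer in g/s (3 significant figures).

0.173 g/s

109 L/s = 0.109 m³/s.
Mass flux = Q·C = 0.109 m³/s × 1.59 g/m³ = 0.1733 g/s.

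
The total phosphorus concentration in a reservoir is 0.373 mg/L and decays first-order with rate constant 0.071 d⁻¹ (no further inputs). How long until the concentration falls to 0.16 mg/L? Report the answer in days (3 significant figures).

t = ln(C₀/C)/k = ln(0.373/0.16)/0.071 = 0.8464/0.071 = 11.92 d.

11.9 d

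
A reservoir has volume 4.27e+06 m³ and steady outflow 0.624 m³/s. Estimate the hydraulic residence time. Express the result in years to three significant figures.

0.217 yr

Q = 0.624 m³/s × 3.156e+07 s/yr = 1.969e+07 m³/yr.
Hydraulic residence time τ = V/Q = 4.27e+06/1.969e+07 = 0.2168 yr.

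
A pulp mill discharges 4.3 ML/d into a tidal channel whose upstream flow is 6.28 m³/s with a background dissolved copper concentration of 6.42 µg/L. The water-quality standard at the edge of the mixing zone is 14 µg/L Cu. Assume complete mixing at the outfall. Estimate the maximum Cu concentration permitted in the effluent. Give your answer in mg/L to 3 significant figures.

0.970 mg/L

4.3 ML/d = 0.04977 m³/s.
6.42 µg/L = 0.00642 mg/L.
14 µg/L = 0.014 mg/L.
Mass balance: 0.014·6.33 = 0.04977·Cₑ + 6.28·0.00642.
Cₑ = (0.08862 − 0.04032) / 0.04977 = 0.9705 mg/L.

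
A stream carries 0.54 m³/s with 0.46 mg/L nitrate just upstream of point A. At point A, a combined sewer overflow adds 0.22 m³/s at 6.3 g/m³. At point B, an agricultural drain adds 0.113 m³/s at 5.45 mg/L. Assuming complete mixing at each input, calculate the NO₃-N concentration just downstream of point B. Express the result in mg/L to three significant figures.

After input A: C = (0.54·0.46 + 0.22·6.3) / 0.76 = 2.151 mg/L.
After input B: C = (0.76·2.151 + 0.113·5.45) / 0.873 = 2.578 mg/L.

2.58 mg/L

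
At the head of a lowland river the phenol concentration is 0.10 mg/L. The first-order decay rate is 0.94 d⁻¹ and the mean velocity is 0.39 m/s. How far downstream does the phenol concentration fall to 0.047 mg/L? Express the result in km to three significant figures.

27.1 km

From C = C₀·e^(−kt), t = ln(C₀/C)/k = ln(0.10/0.047)/0.94 = 0.755/0.94 = 0.8032 d.
Distance = v·t = 0.39 m/s × 6.94e+04 s = 2.707e+04 m = 27.07 km.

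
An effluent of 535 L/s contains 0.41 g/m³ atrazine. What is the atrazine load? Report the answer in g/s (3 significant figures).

535 L/s = 0.535 m³/s.
Mass flux = Q·C = 0.535 m³/s × 0.41 g/m³ = 0.2193 g/s.

0.219 g/s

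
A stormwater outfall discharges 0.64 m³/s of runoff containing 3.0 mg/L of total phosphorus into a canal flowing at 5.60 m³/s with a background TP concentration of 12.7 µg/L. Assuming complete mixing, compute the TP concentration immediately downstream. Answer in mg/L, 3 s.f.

0.319 mg/L

12.7 µg/L = 0.0127 mg/L.
Conservation of mass across the mixing zone: C = (0.64·3 + 5.6·0.0127) / (0.64 + 5.6) = 1.991/6.24 = 0.3191 mg/L.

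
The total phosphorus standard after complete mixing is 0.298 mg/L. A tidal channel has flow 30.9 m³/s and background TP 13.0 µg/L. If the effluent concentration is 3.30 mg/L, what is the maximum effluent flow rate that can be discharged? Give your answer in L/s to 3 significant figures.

13.0 µg/L = 0.013 mg/L.
Mass balance at complete mixing: C_std·(Q_w + Q_r) = Q_w·C_e + Q_r·C_b.
Rearranging, Q_w = Q_r·(C_std − C_b)/(C_e − C_std) = 30.9·(0.298 − 0.013) / (3.3 − 0.298) = 2.934 m³/s.
= 2934 L/s.

2930 L/s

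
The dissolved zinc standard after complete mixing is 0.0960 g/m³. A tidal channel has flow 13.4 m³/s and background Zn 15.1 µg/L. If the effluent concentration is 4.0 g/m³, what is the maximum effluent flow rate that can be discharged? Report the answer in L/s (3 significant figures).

278 L/s

15.1 µg/L = 0.0151 mg/L.
Mass balance at complete mixing: C_std·(Q_w + Q_r) = Q_w·C_e + Q_r·C_b.
Rearranging, Q_w = Q_r·(C_std − C_b)/(C_e − C_std) = 13.4·(0.096 − 0.0151) / (4 − 0.096) = 0.2777 m³/s.
= 277.7 L/s.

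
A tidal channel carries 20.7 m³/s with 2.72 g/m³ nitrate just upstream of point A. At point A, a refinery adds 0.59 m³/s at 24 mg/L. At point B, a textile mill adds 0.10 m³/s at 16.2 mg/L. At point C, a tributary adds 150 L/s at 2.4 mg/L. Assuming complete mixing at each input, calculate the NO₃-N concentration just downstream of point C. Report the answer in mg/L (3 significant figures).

3.36 mg/L

After input A: C = (20.7·2.72 + 0.59·24) / 21.29 = 3.31 mg/L.
After input B: C = (21.29·3.31 + 0.1·16.2) / 21.39 = 3.37 mg/L.
150 L/s = 0.15 m³/s.
After input C: C = (21.39·3.37 + 0.15·2.4) / 21.54 = 3.363 mg/L.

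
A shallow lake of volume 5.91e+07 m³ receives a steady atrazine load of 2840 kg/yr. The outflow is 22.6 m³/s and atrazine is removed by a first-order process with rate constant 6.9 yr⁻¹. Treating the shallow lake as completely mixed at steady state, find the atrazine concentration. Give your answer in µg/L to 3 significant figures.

Outflow Q = 22.6 m³/s × 3.156e+07 s/yr = 7.132e+08 m³/yr.
Steady-state CSTR mass balance: W = Q·C + k·V·C, so C = W/(Q + kV).
Q + kV = 7.132e+08 + 6.9·5.91e+07 = 1.121e+09 m³/yr.
C = 2840/1.121e+09 = 2.533e-06 kg/m³ = 0.002533 mg/L = 2.533 µg/L.

2.53 µg/L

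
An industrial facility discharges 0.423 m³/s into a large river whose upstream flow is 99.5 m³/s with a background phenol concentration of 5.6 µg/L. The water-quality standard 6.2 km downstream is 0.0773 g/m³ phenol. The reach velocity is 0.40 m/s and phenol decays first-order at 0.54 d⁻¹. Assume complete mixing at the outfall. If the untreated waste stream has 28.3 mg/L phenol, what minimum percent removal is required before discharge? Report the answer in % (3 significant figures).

33.6 %

5.6 µg/L = 0.0056 mg/L.
Travel time to the compliance point: t = 6200/0.40 = 1.55e+04 s = 0.1794 d; decay factor exp(−0.54·0.1794) = 0.9077.
So the concentration just after mixing may be at most 0.0773/0.9077 = 0.08516 mg/L.
Mass balance: 0.08516·99.92 = 0.423·Cₑ + 99.5·0.0056.
Cₑ = (8.51 − 0.5572) / 0.423 = 18.8 mg/L.
Required removal = 1 − 18.8/28.3 = 33.57 %.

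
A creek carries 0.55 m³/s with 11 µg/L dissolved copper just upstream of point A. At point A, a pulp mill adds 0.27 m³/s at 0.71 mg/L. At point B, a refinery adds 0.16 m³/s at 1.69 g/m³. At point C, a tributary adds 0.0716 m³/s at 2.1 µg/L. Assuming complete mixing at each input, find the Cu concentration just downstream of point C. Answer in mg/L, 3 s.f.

0.445 mg/L

11 µg/L = 0.011 mg/L.
After input A: C = (0.55·0.011 + 0.27·0.71) / 0.82 = 0.2412 mg/L.
After input B: C = (0.82·0.2412 + 0.16·1.69) / 0.98 = 0.4777 mg/L.
2.1 µg/L = 0.0021 mg/L.
After input C: C = (0.98·0.4777 + 0.0716·0.0021) / 1.052 = 0.4453 mg/L.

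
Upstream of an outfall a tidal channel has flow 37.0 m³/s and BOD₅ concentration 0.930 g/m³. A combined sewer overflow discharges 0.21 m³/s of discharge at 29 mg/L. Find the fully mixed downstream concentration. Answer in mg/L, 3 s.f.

1.09 mg/L

By mass balance at complete mixing, C = (0.21·29 + 37·0.93) / (0.21 + 37) = 40.5/37.21 = 1.088 mg/L.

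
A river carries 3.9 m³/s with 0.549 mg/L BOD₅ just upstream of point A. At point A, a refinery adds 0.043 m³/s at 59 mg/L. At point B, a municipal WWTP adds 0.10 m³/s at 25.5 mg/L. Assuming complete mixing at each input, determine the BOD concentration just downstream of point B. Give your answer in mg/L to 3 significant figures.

After input A: C = (3.9·0.549 + 0.043·59) / 3.943 = 1.186 mg/L.
After input B: C = (3.943·1.186 + 0.1·25.5) / 4.043 = 1.788 mg/L.

1.79 mg/L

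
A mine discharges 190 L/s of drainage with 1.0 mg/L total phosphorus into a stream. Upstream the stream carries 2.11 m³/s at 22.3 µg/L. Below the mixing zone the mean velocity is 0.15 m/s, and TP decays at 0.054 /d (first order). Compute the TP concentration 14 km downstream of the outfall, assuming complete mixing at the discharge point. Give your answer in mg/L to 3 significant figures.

190 L/s = 0.19 m³/s.
22.3 µg/L = 0.0223 mg/L.
After complete mixing, C₀ = (0.19·1 + 2.11·0.0223) / 2.3 = 0.1031 mg/L.
Travel time t = 1.4e+04 m / 0.15 m/s = 9.333e+04 s = 1.08 d.
C = 0.1031·exp(−0.054·1.08) = 0.1031·0.9433 = 0.09723 mg/L.

0.0972 mg/L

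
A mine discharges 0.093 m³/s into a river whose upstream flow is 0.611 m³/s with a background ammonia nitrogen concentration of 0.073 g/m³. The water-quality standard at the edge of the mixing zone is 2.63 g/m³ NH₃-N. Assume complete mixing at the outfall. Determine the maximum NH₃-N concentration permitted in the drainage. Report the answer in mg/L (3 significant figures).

19.4 mg/L

Mass balance: 2.63·0.704 = 0.093·Cₑ + 0.611·0.073.
Cₑ = (1.852 − 0.0446) / 0.093 = 19.43 mg/L.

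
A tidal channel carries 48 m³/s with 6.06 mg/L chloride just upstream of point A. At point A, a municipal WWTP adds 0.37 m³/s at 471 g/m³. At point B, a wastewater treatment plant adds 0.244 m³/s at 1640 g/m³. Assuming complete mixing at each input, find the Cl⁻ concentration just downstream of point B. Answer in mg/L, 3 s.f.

After input A: C = (48·6.06 + 0.37·471) / 48.37 = 9.616 mg/L.
After input B: C = (48.37·9.616 + 0.244·1640) / 48.61 = 17.8 mg/L.

17.8 mg/L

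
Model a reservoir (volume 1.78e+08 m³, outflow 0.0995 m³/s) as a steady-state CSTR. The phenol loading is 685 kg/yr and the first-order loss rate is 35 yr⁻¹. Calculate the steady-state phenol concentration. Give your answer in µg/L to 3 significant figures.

0.110 µg/L

Outflow Q = 0.0995 m³/s × 3.156e+07 s/yr = 3.14e+06 m³/yr.
Steady-state CSTR mass balance: W = Q·C + k·V·C, so C = W/(Q + kV).
Q + kV = 3.14e+06 + 35·1.78e+08 = 6.233e+09 m³/yr.
C = 685/6.233e+09 = 1.099e-07 kg/m³ = 0.0001099 mg/L = 0.1099 µg/L.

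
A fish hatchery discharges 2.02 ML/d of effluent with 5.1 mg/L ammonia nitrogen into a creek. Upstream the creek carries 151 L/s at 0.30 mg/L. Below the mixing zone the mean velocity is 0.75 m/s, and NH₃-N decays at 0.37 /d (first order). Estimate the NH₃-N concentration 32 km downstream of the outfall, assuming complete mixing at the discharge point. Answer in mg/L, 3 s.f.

0.786 mg/L

2.02 ML/d = 0.02338 m³/s.
151 L/s = 0.151 m³/s.
After complete mixing, C₀ = (0.02338·5.1 + 0.151·0.3) / 0.1744 = 0.9436 mg/L.
Travel time t = 3.2e+04 m / 0.75 m/s = 4.267e+04 s = 0.4938 d.
C = 0.9436·exp(−0.37·0.4938) = 0.9436·0.833 = 0.786 mg/L.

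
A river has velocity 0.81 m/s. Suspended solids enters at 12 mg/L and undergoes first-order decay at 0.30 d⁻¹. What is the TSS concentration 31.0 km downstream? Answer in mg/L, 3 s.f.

10.5 mg/L

Travel time t = 31.0 km / 0.81 m/s = 3.1e+04/0.81 = 3.827e+04 s = 0.443 d.
First-order decay: C = 12·exp(−0.30·0.443) = 12·0.8756 = 10.51 mg/L.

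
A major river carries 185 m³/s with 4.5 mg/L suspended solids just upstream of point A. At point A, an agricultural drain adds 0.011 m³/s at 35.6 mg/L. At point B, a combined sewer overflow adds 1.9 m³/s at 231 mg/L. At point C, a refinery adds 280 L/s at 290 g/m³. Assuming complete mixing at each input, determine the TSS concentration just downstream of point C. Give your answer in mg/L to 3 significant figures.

7.23 mg/L

After input A: C = (185·4.5 + 0.011·35.6) / 185 = 4.502 mg/L.
After input B: C = (185·4.502 + 1.9·231) / 186.9 = 6.804 mg/L.
280 L/s = 0.28 m³/s.
After input C: C = (186.9·6.804 + 0.28·290) / 187.2 = 7.228 mg/L.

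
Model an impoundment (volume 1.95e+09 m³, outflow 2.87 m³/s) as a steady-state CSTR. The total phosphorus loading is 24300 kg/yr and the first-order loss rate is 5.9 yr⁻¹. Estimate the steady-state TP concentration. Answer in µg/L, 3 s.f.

Outflow Q = 2.87 m³/s × 3.156e+07 s/yr = 9.057e+07 m³/yr.
Steady-state CSTR mass balance: W = Q·C + k·V·C, so C = W/(Q + kV).
Q + kV = 9.057e+07 + 5.9·1.95e+09 = 1.16e+10 m³/yr.
C = 24300/1.16e+10 = 2.096e-06 kg/m³ = 0.002096 mg/L = 2.096 µg/L.

2.10 µg/L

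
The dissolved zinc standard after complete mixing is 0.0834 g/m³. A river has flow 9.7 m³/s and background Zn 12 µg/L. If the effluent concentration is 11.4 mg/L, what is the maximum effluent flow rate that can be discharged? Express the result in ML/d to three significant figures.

5.29 ML/d

12 µg/L = 0.012 mg/L.
Mass balance at complete mixing: C_std·(Q_w + Q_r) = Q_w·C_e + Q_r·C_b.
Rearranging, Q_w = Q_r·(C_std − C_b)/(C_e − C_std) = 9.7·(0.0834 − 0.012) / (11.4 − 0.0834) = 0.0612 m³/s.
= 5.288 ML/d.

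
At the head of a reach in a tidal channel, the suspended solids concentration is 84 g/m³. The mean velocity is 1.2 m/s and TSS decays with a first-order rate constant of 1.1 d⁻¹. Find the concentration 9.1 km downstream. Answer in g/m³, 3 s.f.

76.3 g/m³

Travel time t = 9.1 km / 1.2 m/s = 9100/1.2 = 7583 s = 0.08777 d.
First-order decay: C = 84·exp(−1.1·0.08777) = 84·0.908 = 76.27 g/m³.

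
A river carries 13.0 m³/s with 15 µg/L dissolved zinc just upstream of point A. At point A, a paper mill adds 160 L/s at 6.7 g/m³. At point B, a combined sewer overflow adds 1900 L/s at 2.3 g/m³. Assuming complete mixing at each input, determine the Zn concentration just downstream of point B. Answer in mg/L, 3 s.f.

15 µg/L = 0.015 mg/L.
160 L/s = 0.16 m³/s.
After input A: C = (13·0.015 + 0.16·6.7) / 13.16 = 0.09628 mg/L.
1900 L/s = 1.9 m³/s.
After input B: C = (13.16·0.09628 + 1.9·2.3) / 15.06 = 0.3743 mg/L.

0.374 mg/L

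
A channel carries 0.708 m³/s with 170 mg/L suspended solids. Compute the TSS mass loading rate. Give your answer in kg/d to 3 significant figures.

10400 kg/d

Mass flux = Q·C = 0.708 m³/s × 170 g/m³ = 120.4 g/s.
= 120.4 g/s × 86.4 = 1.04e+04 kg/d.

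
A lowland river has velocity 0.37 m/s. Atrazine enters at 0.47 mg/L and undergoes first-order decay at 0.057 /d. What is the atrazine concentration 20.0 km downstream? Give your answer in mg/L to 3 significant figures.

0.454 mg/L

Travel time t = 20.0 km / 0.37 m/s = 2e+04/0.37 = 5.405e+04 s = 0.6256 d.
First-order decay: C = 0.47·exp(−0.057·0.6256) = 0.47·0.965 = 0.4535 mg/L.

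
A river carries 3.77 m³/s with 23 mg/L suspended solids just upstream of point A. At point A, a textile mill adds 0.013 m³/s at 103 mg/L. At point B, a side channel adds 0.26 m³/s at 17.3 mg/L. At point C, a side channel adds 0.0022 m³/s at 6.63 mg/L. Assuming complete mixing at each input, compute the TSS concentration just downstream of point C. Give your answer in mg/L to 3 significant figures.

After input A: C = (3.77·23 + 0.013·103) / 3.783 = 23.27 mg/L.
After input B: C = (3.783·23.27 + 0.26·17.3) / 4.043 = 22.89 mg/L.
After input C: C = (4.043·22.89 + 0.0022·6.63) / 4.045 = 22.88 mg/L.

22.9 mg/L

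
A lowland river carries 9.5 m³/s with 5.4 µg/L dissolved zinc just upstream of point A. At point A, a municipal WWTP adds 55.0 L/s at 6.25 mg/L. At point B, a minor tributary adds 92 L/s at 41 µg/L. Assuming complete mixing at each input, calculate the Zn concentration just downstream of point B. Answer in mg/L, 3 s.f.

0.0413 mg/L

5.4 µg/L = 0.0054 mg/L.
55.0 L/s = 0.055 m³/s.
After input A: C = (9.5·0.0054 + 0.055·6.25) / 9.555 = 0.04134 mg/L.
92 L/s = 0.092 m³/s.
41 µg/L = 0.041 mg/L.
After input B: C = (9.555·0.04134 + 0.092·0.041) / 9.647 = 0.04134 mg/L.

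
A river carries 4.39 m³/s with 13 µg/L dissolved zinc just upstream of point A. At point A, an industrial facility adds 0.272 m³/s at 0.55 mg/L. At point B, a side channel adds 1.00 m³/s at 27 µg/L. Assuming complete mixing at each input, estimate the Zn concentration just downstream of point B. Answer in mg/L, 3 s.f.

0.0413 mg/L

13 µg/L = 0.013 mg/L.
After input A: C = (4.39·0.013 + 0.272·0.55) / 4.662 = 0.04433 mg/L.
27 µg/L = 0.027 mg/L.
After input B: C = (4.662·0.04433 + 1·0.027) / 5.662 = 0.04127 mg/L.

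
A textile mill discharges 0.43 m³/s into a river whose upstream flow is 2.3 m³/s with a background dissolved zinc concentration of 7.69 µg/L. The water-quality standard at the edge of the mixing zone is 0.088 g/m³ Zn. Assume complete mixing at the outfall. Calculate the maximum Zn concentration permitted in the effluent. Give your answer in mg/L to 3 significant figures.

0.518 mg/L

7.69 µg/L = 0.00769 mg/L.
Mass balance: 0.088·2.73 = 0.43·Cₑ + 2.3·0.00769.
Cₑ = (0.2402 − 0.01769) / 0.43 = 0.5176 mg/L.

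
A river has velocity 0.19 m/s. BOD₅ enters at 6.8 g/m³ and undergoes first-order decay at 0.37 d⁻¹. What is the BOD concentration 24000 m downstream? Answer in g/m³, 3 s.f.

Travel time t = 24000 m / 0.19 m/s = 2.4e+04/0.19 = 1.263e+05 s = 1.462 d.
First-order decay: C = 6.8·exp(−0.37·1.462) = 6.8·0.5822 = 3.959 g/m³.

3.96 g/m³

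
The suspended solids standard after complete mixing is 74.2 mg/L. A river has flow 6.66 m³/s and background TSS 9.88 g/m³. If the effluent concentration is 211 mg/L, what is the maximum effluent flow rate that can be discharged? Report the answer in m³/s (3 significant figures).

3.13 m³/s

Mass balance at complete mixing: C_std·(Q_w + Q_r) = Q_w·C_e + Q_r·C_b.
Rearranging, Q_w = Q_r·(C_std − C_b)/(C_e − C_std) = 6.66·(74.2 − 9.88) / (211 − 74.2) = 3.131 m³/s.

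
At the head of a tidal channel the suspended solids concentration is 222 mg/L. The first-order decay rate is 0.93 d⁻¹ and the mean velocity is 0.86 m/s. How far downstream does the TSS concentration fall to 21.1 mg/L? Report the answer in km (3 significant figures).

From C = C₀·e^(−kt), t = ln(C₀/C)/k = ln(222/21.1)/0.93 = 2.353/0.93 = 2.531 d.
Distance = v·t = 0.86 m/s × 2.186e+05 s = 1.88e+05 m = 188 km.

188 km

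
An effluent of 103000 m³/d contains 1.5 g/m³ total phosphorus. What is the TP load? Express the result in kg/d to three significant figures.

103000 m³/d = 1.192 m³/s.
Mass flux = Q·C = 1.192 m³/s × 1.5 g/m³ = 1.788 g/s.
= 1.788 g/s × 86.4 = 154.5 kg/d.

154 kg/d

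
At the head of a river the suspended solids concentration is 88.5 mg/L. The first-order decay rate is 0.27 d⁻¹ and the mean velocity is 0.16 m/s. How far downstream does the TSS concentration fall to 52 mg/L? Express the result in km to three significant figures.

From C = C₀·e^(−kt), t = ln(C₀/C)/k = ln(88.5/52)/0.27 = 0.5318/0.27 = 1.969 d.
Distance = v·t = 0.16 m/s × 1.702e+05 s = 2.723e+04 m = 27.23 km.

27.2 km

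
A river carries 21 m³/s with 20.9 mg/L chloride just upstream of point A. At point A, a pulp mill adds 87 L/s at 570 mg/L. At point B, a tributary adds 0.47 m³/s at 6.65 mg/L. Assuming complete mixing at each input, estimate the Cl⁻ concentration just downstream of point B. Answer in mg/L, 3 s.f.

22.8 mg/L

87 L/s = 0.087 m³/s.
After input A: C = (21·20.9 + 0.087·570) / 21.09 = 23.17 mg/L.
After input B: C = (21.09·23.17 + 0.47·6.65) / 21.56 = 22.81 mg/L.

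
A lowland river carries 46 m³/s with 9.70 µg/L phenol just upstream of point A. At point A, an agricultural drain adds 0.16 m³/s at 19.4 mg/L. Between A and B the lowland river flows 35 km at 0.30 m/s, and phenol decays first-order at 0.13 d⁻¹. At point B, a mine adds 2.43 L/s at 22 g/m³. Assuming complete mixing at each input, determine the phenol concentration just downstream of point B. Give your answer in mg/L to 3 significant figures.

0.0657 mg/L

9.70 µg/L = 0.0097 mg/L.
After input A: C = (46·0.0097 + 0.16·19.4) / 46.16 = 0.07691 mg/L.
Over the 35 km reach to input B (t = 1.167e+05 s = 1.35 d), decay gives C = 0.07691·exp(−0.13·1.35) = 0.06453 mg/L.
2.43 L/s = 0.00243 m³/s.
After input B: C = (46.16·0.06453 + 0.00243·22) / 46.16 = 0.06568 mg/L.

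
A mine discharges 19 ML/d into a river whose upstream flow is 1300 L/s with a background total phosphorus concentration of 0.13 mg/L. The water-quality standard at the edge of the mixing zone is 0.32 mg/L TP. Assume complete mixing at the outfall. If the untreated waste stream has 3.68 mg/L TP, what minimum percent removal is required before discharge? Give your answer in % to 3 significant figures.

60.8 %

19 ML/d = 0.2199 m³/s.
1300 L/s = 1.3 m³/s.
Mass balance: 0.32·1.52 = 0.2199·Cₑ + 1.3·0.13.
Cₑ = (0.4864 − 0.169) / 0.2199 = 1.443 mg/L.
Required removal = 1 − 1.443/3.68 = 60.78 %.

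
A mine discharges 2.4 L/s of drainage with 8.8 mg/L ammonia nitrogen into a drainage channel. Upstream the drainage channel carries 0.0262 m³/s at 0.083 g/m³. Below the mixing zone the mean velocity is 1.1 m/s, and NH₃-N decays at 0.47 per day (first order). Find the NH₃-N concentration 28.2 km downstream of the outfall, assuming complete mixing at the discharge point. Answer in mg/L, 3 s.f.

2.4 L/s = 0.0024 m³/s.
After complete mixing, C₀ = (0.0024·8.8 + 0.0262·0.083) / 0.0286 = 0.8145 mg/L.
Travel time t = 2.82e+04 m / 1.1 m/s = 2.564e+04 s = 0.2967 d.
C = 0.8145·exp(−0.47·0.2967) = 0.8145·0.8698 = 0.7085 mg/L.

0.708 mg/L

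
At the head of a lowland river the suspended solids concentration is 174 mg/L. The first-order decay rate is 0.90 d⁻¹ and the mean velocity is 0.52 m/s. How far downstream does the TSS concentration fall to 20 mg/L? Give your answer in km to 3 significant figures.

108 km

From C = C₀·e^(−kt), t = ln(C₀/C)/k = ln(174/20)/0.90 = 2.163/0.90 = 2.404 d.
Distance = v·t = 0.52 m/s × 2.077e+05 s = 1.08e+05 m = 108 km.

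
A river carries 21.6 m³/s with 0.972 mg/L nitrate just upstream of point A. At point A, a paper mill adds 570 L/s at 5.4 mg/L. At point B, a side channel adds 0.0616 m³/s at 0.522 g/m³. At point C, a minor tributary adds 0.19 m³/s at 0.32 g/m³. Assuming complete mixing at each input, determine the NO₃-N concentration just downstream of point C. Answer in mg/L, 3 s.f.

570 L/s = 0.57 m³/s.
After input A: C = (21.6·0.972 + 0.57·5.4) / 22.17 = 1.086 mg/L.
After input B: C = (22.17·1.086 + 0.0616·0.522) / 22.23 = 1.084 mg/L.
After input C: C = (22.23·1.084 + 0.19·0.32) / 22.42 = 1.078 mg/L.

1.08 mg/L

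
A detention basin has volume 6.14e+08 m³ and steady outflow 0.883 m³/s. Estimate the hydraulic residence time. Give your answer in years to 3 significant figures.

22.0 yr

Q = 0.883 m³/s × 3.156e+07 s/yr = 2.787e+07 m³/yr.
Hydraulic residence time τ = V/Q = 6.14e+08/2.787e+07 = 22.03 yr.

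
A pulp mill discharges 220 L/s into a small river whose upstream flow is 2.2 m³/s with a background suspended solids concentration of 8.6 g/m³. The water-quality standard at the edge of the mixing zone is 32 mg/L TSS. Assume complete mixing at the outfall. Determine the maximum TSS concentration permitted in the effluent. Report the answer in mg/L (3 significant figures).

266 mg/L

220 L/s = 0.22 m³/s.
Mass balance: 32·2.42 = 0.22·Cₑ + 2.2·8.6.
Cₑ = (77.44 − 18.92) / 0.22 = 266 mg/L.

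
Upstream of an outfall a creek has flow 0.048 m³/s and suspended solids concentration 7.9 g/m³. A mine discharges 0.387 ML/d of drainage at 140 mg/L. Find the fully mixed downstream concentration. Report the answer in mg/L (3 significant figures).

19.2 mg/L

0.387 ML/d = 0.004479 m³/s.
By mass balance at complete mixing, C = (0.004479·140 + 0.048·7.9) / (0.004479 + 0.048) = 1.006/0.05248 = 19.17 mg/L.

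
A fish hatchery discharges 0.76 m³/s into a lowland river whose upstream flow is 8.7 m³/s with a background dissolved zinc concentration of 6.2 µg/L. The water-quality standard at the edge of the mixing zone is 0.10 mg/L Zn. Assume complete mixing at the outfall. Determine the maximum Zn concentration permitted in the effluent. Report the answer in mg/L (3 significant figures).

6.2 µg/L = 0.0062 mg/L.
Mass balance: 0.1·9.46 = 0.76·Cₑ + 8.7·0.0062.
Cₑ = (0.946 − 0.05394) / 0.76 = 1.174 mg/L.

1.17 mg/L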